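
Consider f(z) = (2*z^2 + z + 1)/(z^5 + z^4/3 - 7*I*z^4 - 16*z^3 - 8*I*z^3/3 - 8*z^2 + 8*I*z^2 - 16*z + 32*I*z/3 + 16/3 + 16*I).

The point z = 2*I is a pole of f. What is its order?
4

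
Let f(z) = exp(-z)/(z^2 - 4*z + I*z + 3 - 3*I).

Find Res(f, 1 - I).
(-2/5 + I/5)*exp(-1 + I)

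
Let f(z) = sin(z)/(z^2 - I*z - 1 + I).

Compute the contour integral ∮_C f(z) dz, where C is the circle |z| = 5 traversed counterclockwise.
By the residue theorem, ∮_C f(z) dz = 2πi · (sum of the residues of f at the poles inside |z| = 5).

The denominator factors as (z + 1 - I)*(z - 1), so the singularities of f are simple poles at z = -1 + I, z = 1.
  |-1 + I|² = 2 < 25 = 5², so this pole is inside the contour.
  |1|² = 1 < 25 = 5², so this pole is inside the contour.

With P(z) = sin(z) and Q(z) = z^2 - I*z - 1 + I, each pole is simple, so Res(f, z₀) = P(z₀)/Q'(z₀) with Q'(z) = 2*z - I.
  Res(f, -1 + I) = P(-1 + I)/Q'(-1 + I) = (-sin(1 - I))/(-2 + I) = (2/5 + I/5)*sin(1 - I)
  Res(f, 1) = P(1)/Q'(1) = (sin(1))/(2 - I) = (2/5 + I/5)*sin(1)

Sum of residues inside C: (2/5 + I/5)*sin(1 - I) + (2/5 + I/5)*sin(1)
∮_C f(z) dz = 2πi · ((2/5 + I/5)*sin(1 - I) + (2/5 + I/5)*sin(1)) = pi*(-2/5 + 4*I/5)*sin(1) + pi*(-2/5 + 4*I/5)*sin(1 - I)

Final answer: pi*(-2/5 + 4*I/5)*sin(1) + pi*(-2/5 + 4*I/5)*sin(1 - I)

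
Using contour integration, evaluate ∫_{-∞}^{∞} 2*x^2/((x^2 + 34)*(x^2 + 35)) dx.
Let f(z) = 2*z^2/((z^2 + 34)*(z^2 + 35)). The denominator has no real zeros and deg Q - deg P = 2 ≥ 2, so the integral of f over the upper semicircle |z| = R tends to 0 as R → ∞. Closing the contour in the upper half-plane,
  ∫_{-∞}^{∞} f(x) dx = 2πi · Σ Res(f, z_k)  over the poles with Im z_k > 0.

Zeros of the denominator: z^2 + 34 = 0 gives z = ±sqrt(34)*I; z^2 + 35 = 0 gives z = ±sqrt(35)*I.
Upper half-plane: z = sqrt(34)*I, z = sqrt(35)*I (simple).

Each pole is a simple zero of Q(z) = z^4 + 69*z^2 + 1190, so Res(f, z₀) = P(z₀)/Q'(z₀) with P(z) = 2*z^2, Q'(z) = 4*z^3 + 138*z:
  Res(f, sqrt(34)*I) = (-68)/(2*sqrt(34)*I) = sqrt(34)*I
  Res(f, sqrt(35)*I) = (-70)/(-2*sqrt(35)*I) = -sqrt(35)*I

Sum of residues: I*(-sqrt(35) + sqrt(34))
∫_{-∞}^{∞} f(x) dx = 2πi · (I*(-sqrt(35) + sqrt(34))) = 2*pi*(-sqrt(34) + sqrt(35))

Final answer: 2*pi*(-sqrt(34) + sqrt(35))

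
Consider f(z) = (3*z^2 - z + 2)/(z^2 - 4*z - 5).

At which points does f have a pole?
{-1, 5}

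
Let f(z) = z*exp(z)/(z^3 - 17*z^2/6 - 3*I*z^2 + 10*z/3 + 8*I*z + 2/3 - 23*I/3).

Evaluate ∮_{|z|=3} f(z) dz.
pi*(-12/85 + 54*I/85)*exp(1 + I) + pi*(-4008/10625 - 1956*I/10625)*exp(3/2 - I)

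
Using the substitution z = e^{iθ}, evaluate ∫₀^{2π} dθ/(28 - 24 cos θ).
Call the integral J. The integrand is 2π-periodic and we integrate over a full period, so shifting θ does not change the value (θ → θ + π flips the sign of the trig term). Hence
  J = ∫₀^{2π} dθ/(28 + 24 cos θ).
Put z = e^{iθ}: then cos θ = (z + 1/z)/2, dθ = dz/(iz), and z runs once counterclockwise around |z| = 1:
  J = ∮_{|z|=1} 1/(28 + 24*(z + 1/z)/2) · dz/(iz) = (2/i) ∮_{|z|=1} dz/(24*z^2 + 56*z + 24).
The roots of 24*z^2 + 56*z + 24 are z = (-28 ± sqrt(28^2 - 24^2))/24, with sqrt(208) = 4*sqrt(13); their product is 1, so only z₊ = -7/6 + sqrt(13)/6 lies inside the unit circle (z₋ = -7/6 - sqrt(13)/6 lies outside).
z₊ is a simple zero of q(z) = 24*z^2 + 56*z + 24, so Res(1/q, z₊) = 1/q'(z₊) with q'(z) = 48*z + 56; and q'(z₊) = 24*(z₊ - z₋) = 8*sqrt(13).
Therefore J = (2/i) · 2πi · 1/(8*sqrt(13)) = 2*pi/(4*sqrt(13)) = sqrt(13)*pi/26

Final answer: sqrt(13)*pi/26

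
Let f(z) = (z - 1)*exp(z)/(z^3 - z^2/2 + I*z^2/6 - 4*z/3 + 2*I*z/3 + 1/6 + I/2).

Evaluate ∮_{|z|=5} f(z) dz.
By the residue theorem, ∮_C f(z) dz = 2πi · (sum of the residues of f at the poles inside |z| = 5).

The denominator factors as (z + 1)*(z - I/3)*(z - 3/2 + I/2), so the singularities of f are simple poles at z = -1, z = I/3, z = 3/2 - I/2.
  |-1|² = 1 < 25 = 5², so this pole is inside the contour.
  |I/3|² = 1/9 < 25 = 5², so this pole is inside the contour.
  |3/2 - I/2|² = 5/2 < 25 = 5², so this pole is inside the contour.

With P(z) = (z - 1)*exp(z) and Q(z) = z^3 - z^2/2 + I*z^2/6 - 4*z/3 + 2*I*z/3 + 1/6 + I/2, each pole is simple, so Res(f, z₀) = P(z₀)/Q'(z₀) with Q'(z) = 3*z^2 - z + I*z/3 - 4/3 + 2*I/3.
  Res(f, -1) = P(-1)/Q'(-1) = (-2*exp(-1))/(8/3 + I/3) = (-48/65 + 6*I/65)*exp(-1)
  Res(f, I/3) = P(I/3)/Q'(I/3) = ((-1 + I/3)*exp(I/3))/(-16/9 + I/3) = (153/265 - 21*I/265)*exp(I/3)
  Res(f, 3/2 - I/2) = P(3/2 - I/2)/Q'(3/2 - I/2) = ((1/2 - I/2)*exp(3/2 - I/2))/(10/3 - 17*I/6) = (111/689 - 9*I/689)*exp(3/2 - I/2)

Sum of residues inside C: (111/689 - 9*I/689)*exp(3/2 - I/2) + (-48/65 + 6*I/65)*exp(-1) + (153/265 - 21*I/265)*exp(I/3)
∮_C f(z) dz = 2πi · ((111/689 - 9*I/689)*exp(3/2 - I/2) + (-48/65 + 6*I/65)*exp(-1) + (153/265 - 21*I/265)*exp(I/3)) = pi*(-12/65 - 96*I/65)*exp(-1) + pi*(42/265 + 306*I/265)*exp(I/3) + pi*(18/689 + 222*I/689)*exp(3/2 - I/2)

Final answer: pi*(-12/65 - 96*I/65)*exp(-1) + pi*(42/265 + 306*I/265)*exp(I/3) + pi*(18/689 + 222*I/689)*exp(3/2 - I/2)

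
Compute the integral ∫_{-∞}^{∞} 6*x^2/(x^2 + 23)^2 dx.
Let f(z) = 6*z^2/(z^2 + 23)^2. The denominator has no real zeros and deg Q - deg P = 2 ≥ 2, so the integral of f over the upper semicircle |z| = R tends to 0 as R → ∞. Closing the contour in the upper half-plane,
  ∫_{-∞}^{∞} f(x) dx = 2πi · Σ Res(f, z_k)  over the poles with Im z_k > 0.

Zeros of the denominator: z^2 + 23 = 0 gives z = ±sqrt(23)*I.
Upper half-plane: z = sqrt(23)*I (a pole of order 2).

Write f(z) = g(z)/(z - sqrt(23)*I)^2 with g(z) = 6*z^2/(z + sqrt(23)*I)^2. For a double pole, Res(f, z₀) = g'(z₀):
  g'(z) = 12*sqrt(23)*I*z/(z + sqrt(23)*I)^3
  Res(f, sqrt(23)*I) = g'(sqrt(23)*I) = -3*sqrt(23)*I/46

∫_{-∞}^{∞} f(x) dx = 2πi · (-3*sqrt(23)*I/46) = 3*sqrt(23)*pi/23

Final answer: 3*sqrt(23)*pi/23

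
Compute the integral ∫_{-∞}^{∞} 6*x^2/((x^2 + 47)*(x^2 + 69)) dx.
Let f(z) = 6*z^2/((z^2 + 47)*(z^2 + 69)). The denominator has no real zeros and deg Q - deg P = 2 ≥ 2, so the integral of f over the upper semicircle |z| = R tends to 0 as R → ∞. Closing the contour in the upper half-plane,
  ∫_{-∞}^{∞} f(x) dx = 2πi · Σ Res(f, z_k)  over the poles with Im z_k > 0.

Zeros of the denominator: z^2 + 47 = 0 gives z = ±sqrt(47)*I; z^2 + 69 = 0 gives z = ±sqrt(69)*I.
Upper half-plane: z = sqrt(47)*I, z = sqrt(69)*I (simple).

Each pole is a simple zero of Q(z) = z^4 + 116*z^2 + 3243, so Res(f, z₀) = P(z₀)/Q'(z₀) with P(z) = 6*z^2, Q'(z) = 4*z^3 + 232*z:
  Res(f, sqrt(47)*I) = (-282)/(44*sqrt(47)*I) = 3*sqrt(47)*I/22
  Res(f, sqrt(69)*I) = (-414)/(-44*sqrt(69)*I) = -3*sqrt(69)*I/22

Sum of residues: 3*I*(-sqrt(69) + sqrt(47))/22
∫_{-∞}^{∞} f(x) dx = 2πi · (3*I*(-sqrt(69) + sqrt(47))/22) = 3*pi*(-sqrt(47) + sqrt(69))/11

Final answer: 3*pi*(-sqrt(47) + sqrt(69))/11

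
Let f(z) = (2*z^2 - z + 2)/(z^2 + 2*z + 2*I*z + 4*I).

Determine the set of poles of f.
The singularities of f are the zeros of the denominator. Factoring,
  z^2 + 2*z + 2*I*z + 4*I = (z + 2)*(z + 2*I)
so the candidates are z = -2, z = -2*I.

Check the numerator P(z) = 2*z^2 - z + 2 at each one:
  P(-2) = 12 ≠ 0, so z = -2 is a (simple) pole.
  P(-2*I) = -6 + 2*I ≠ 0, so z = -2*I is a (simple) pole.

Poles of f: {-2, -2*I}

Final answer: {-2, -2*I}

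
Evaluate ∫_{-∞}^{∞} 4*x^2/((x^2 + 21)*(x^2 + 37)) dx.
Let f(z) = 4*z^2/((z^2 + 21)*(z^2 + 37)). The denominator has no real zeros and deg Q - deg P = 2 ≥ 2, so the integral of f over the upper semicircle |z| = R tends to 0 as R → ∞. Closing the contour in the upper half-plane,
  ∫_{-∞}^{∞} f(x) dx = 2πi · Σ Res(f, z_k)  over the poles with Im z_k > 0.

Zeros of the denominator: z^2 + 37 = 0 gives z = ±sqrt(37)*I; z^2 + 21 = 0 gives z = ±sqrt(21)*I.
Upper half-plane: z = sqrt(21)*I, z = sqrt(37)*I (simple).

Each pole is a simple zero of Q(z) = z^4 + 58*z^2 + 777, so Res(f, z₀) = P(z₀)/Q'(z₀) with P(z) = 4*z^2, Q'(z) = 4*z^3 + 116*z:
  Res(f, sqrt(21)*I) = (-84)/(32*sqrt(21)*I) = sqrt(21)*I/8
  Res(f, sqrt(37)*I) = (-148)/(-32*sqrt(37)*I) = -sqrt(37)*I/8

Sum of residues: I*(-sqrt(37) + sqrt(21))/8
∫_{-∞}^{∞} f(x) dx = 2πi · (I*(-sqrt(37) + sqrt(21))/8) = pi*(-sqrt(21) + sqrt(37))/4

Final answer: pi*(-sqrt(21) + sqrt(37))/4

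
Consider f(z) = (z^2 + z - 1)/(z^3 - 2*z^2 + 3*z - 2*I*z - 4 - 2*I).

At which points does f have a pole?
The singularities of f are the zeros of the denominator. Factoring,
  z^3 - 2*z^2 + 3*z - 2*I*z - 4 - 2*I = (z - 2 - I)*(z + 2*I)*(z - I)
so the candidates are z = 2 + I, z = -2*I, z = I.

Check the numerator P(z) = z^2 + z - 1 at each one:
  P(2 + I) = 4 + 5*I ≠ 0, so z = 2 + I is a (simple) pole.
  P(-2*I) = -5 - 2*I ≠ 0, so z = -2*I is a (simple) pole.
  P(I) = -2 + I ≠ 0, so z = I is a (simple) pole.

Poles of f: {-2*I, I, 2 + I}

Final answer: {-2*I, I, 2 + I}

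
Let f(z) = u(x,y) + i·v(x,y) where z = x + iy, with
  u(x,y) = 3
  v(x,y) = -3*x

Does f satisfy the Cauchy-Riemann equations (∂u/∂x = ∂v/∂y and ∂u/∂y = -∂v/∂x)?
∂u/∂x = 0
∂v/∂y = 0
∂u/∂y = 0
∂v/∂x = -3
∂u/∂y ≠ -∂v/∂x; the Cauchy-Riemann equations are not satisfied, so f is not analytic.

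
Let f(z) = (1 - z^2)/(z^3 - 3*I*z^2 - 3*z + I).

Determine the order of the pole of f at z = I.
Factor the denominator:
  z^3 - 3*I*z^2 - 3*z + I = (z - I)^3

The numerator P(z) = 1 - z^2 has P(I) = 2 ≠ 0, so no factor of (z - I) cancels.
Near z = I we can therefore write f(z) = g(z)/(z - I)^3 with g analytic at I and g(I) ≠ 0 (g is just the numerator).

Hence z = I is a pole of order 3.

Final answer: 3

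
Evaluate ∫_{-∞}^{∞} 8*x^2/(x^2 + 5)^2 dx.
Let f(z) = 8*z^2/(z^2 + 5)^2. The denominator has no real zeros and deg Q - deg P = 2 ≥ 2, so the integral of f over the upper semicircle |z| = R tends to 0 as R → ∞. Closing the contour in the upper half-plane,
  ∫_{-∞}^{∞} f(x) dx = 2πi · Σ Res(f, z_k)  over the poles with Im z_k > 0.

Zeros of the denominator: z^2 + 5 = 0 gives z = ±sqrt(5)*I.
Upper half-plane: z = sqrt(5)*I (a pole of order 2).

Write f(z) = g(z)/(z - sqrt(5)*I)^2 with g(z) = 8*z^2/(z + sqrt(5)*I)^2. For a double pole, Res(f, z₀) = g'(z₀):
  g'(z) = 16*sqrt(5)*I*z/(z + sqrt(5)*I)^3
  Res(f, sqrt(5)*I) = g'(sqrt(5)*I) = -2*sqrt(5)*I/5

∫_{-∞}^{∞} f(x) dx = 2πi · (-2*sqrt(5)*I/5) = 4*sqrt(5)*pi/5

Final answer: 4*sqrt(5)*pi/5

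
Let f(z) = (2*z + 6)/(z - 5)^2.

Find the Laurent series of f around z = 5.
Put w = z - (5), i.e. z = w + 5. The denominator is w^2, so it suffices to rewrite the numerator in powers of w.

P(z) = 2*z + 6
P(w + 5) = 16 + 2*w

Dividing each term by w^2:
  f = 16/w^2 + 2/w

Substituting back w = z - 5:
  f(z) = 16/(z - 5)^2 + 2/(z - 5)

The series is finite because the numerator is a polynomial; the negative powers form the principal part, and the coefficient of 1/(z - 5) gives Res(f, 5) = 2.

Final answer: 16/(z - 5)^2 + 2/(z - 5)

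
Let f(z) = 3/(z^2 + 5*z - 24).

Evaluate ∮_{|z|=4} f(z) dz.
6*I*pi/11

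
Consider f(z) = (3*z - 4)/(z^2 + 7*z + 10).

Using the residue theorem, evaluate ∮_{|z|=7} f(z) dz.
By the residue theorem, ∮_C f(z) dz = 2πi · (sum of the residues of f at the poles inside |z| = 7).

The denominator factors as (z + 2)*(z + 5), so the singularities of f are simple poles at z = -2, z = -5.
  |-2|² = 4 < 49 = 7², so this pole is inside the contour.
  |-5|² = 25 < 49 = 7², so this pole is inside the contour.

With P(z) = 3*z - 4 and Q(z) = z^2 + 7*z + 10, each pole is simple, so Res(f, z₀) = P(z₀)/Q'(z₀) with Q'(z) = 2*z + 7.
  Res(f, -2) = P(-2)/Q'(-2) = (-10)/(3) = -10/3
  Res(f, -5) = P(-5)/Q'(-5) = (-19)/(-3) = 19/3

Sum of residues inside C: 3
∮_C f(z) dz = 2πi · (3) = 6*I*pi

Final answer: 6*I*pi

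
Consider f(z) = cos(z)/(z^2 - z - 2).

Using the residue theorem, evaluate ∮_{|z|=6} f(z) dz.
By the residue theorem, ∮_C f(z) dz = 2πi · (sum of the residues of f at the poles inside |z| = 6).

The denominator factors as (z - 2)*(z + 1), so the singularities of f are simple poles at z = 2, z = -1.
  |2|² = 4 < 36 = 6², so this pole is inside the contour.
  |-1|² = 1 < 36 = 6², so this pole is inside the contour.

With P(z) = cos(z) and Q(z) = z^2 - z - 2, each pole is simple, so Res(f, z₀) = P(z₀)/Q'(z₀) with Q'(z) = 2*z - 1.
  Res(f, 2) = P(2)/Q'(2) = (cos(2))/(3) = cos(2)/3
  Res(f, -1) = P(-1)/Q'(-1) = (cos(1))/(-3) = -cos(1)/3

Sum of residues inside C: -cos(1)/3 + cos(2)/3
∮_C f(z) dz = 2πi · (-cos(1)/3 + cos(2)/3) = -2*I*pi*cos(1)/3 + 2*I*pi*cos(2)/3

Final answer: -2*I*pi*cos(1)/3 + 2*I*pi*cos(2)/3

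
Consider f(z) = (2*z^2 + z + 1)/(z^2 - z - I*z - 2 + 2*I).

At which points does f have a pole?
The singularities of f are the zeros of the denominator. Factoring,
  z^2 - z - I*z - 2 + 2*I = (z + 1 - I)*(z - 2)
so the candidates are z = -1 + I, z = 2.

Check the numerator P(z) = 2*z^2 + z + 1 at each one:
  P(-1 + I) = -3*I ≠ 0, so z = -1 + I is a (simple) pole.
  P(2) = 11 ≠ 0, so z = 2 is a (simple) pole.

Poles of f: {-1 + I, 2}

Final answer: {-1 + I, 2}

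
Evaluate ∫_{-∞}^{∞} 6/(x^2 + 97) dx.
6*sqrt(97)*pi/97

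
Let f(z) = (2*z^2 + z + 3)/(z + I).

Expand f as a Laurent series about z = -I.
Put w = z - (-I), i.e. z = w - I. The denominator is w, so it suffices to rewrite the numerator in powers of w.

P(z) = 2*z^2 + z + 3
P(w - I) = 1 - I + (1 - 4*I)*w + 2*w^2

Dividing each term by w:
  f = (1 - I)/w + 1 - 4*I + 2*w

Substituting back w = z + I:
  f(z) = (1 - I)/(z + I) + 1 - 4*I + 2*(z + I)

The series is finite because the numerator is a polynomial; the negative powers form the principal part, and the coefficient of 1/(z + I) gives Res(f, -I) = 1 - I.

Final answer: (1 - I)/(z + I) + 1 - 4*I + 2*(z + I)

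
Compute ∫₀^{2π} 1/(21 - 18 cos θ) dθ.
Call the integral J. The integrand is 2π-periodic and we integrate over a full period, so shifting θ does not change the value (θ → θ + π flips the sign of the trig term). Hence
  J = ∫₀^{2π} dθ/(21 + 18 cos θ).
Put z = e^{iθ}: then cos θ = (z + 1/z)/2, dθ = dz/(iz), and z runs once counterclockwise around |z| = 1:
  J = ∮_{|z|=1} 1/(21 + 18*(z + 1/z)/2) · dz/(iz) = (2/i) ∮_{|z|=1} dz/(18*z^2 + 42*z + 18).
The roots of 18*z^2 + 42*z + 18 are z = (-21 ± sqrt(21^2 - 18^2))/18, with sqrt(117) = 3*sqrt(13); their product is 1, so only z₊ = -7/6 + sqrt(13)/6 lies inside the unit circle (z₋ = -7/6 - sqrt(13)/6 lies outside).
z₊ is a simple zero of q(z) = 18*z^2 + 42*z + 18, so Res(1/q, z₊) = 1/q'(z₊) with q'(z) = 36*z + 42; and q'(z₊) = 18*(z₊ - z₋) = 6*sqrt(13).
Therefore J = (2/i) · 2πi · 1/(6*sqrt(13)) = 2*pi/(3*sqrt(13)) = 2*sqrt(13)*pi/39

Final answer: 2*sqrt(13)*pi/39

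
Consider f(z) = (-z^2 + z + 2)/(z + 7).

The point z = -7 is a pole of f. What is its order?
1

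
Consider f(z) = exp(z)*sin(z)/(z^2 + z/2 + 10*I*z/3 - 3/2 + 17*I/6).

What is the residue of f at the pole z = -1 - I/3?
(54/337 + 96*I/337)*exp(-1 - I/3)*sin(1 + I/3)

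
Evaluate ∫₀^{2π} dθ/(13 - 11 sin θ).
sqrt(3)*pi/6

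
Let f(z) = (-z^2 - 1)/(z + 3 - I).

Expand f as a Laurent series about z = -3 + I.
(-9 + 6*I)/(z + 3 - I) + 6 - 2*I - (z + 3 - I)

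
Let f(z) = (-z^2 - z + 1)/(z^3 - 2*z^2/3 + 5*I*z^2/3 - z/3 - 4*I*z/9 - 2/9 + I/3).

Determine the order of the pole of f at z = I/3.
1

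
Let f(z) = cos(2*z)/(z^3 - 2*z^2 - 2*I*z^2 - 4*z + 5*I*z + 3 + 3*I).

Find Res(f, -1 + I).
(4/17 + I/17)*cos(2 - 2*I)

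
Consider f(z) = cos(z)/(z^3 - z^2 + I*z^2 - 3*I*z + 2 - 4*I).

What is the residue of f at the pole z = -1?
Write f(z) = P(z)/Q(z) with P(z) = cos(z) and Q(z) = z^3 - z^2 + I*z^2 - 3*I*z + 2 - 4*I.
The denominator factors as Q(z) = (z - 2 - I)*(z + 1)*(z + 2*I), so z = -1 is a simple zero of Q and P is analytic there; z = -1 is therefore a simple pole and
  Res(f, z₀) = P(z₀)/Q'(z₀).

Q'(z) = 3*z^2 - 2*z + 2*I*z - 3*I, so Q'(-1) = 5 - 5*I.
P(-1) = cos(1).

Res(f, -1) = (cos(1))/(5 - 5*I) = (1/10 + I/10)*cos(1)

Final answer: (1/10 + I/10)*cos(1)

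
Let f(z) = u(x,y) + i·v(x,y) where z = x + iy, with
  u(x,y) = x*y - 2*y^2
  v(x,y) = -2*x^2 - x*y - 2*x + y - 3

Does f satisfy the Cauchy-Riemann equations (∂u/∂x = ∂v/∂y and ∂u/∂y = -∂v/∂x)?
∂u/∂x = y
∂v/∂y = 1 - x
∂u/∂y = x - 4*y
∂v/∂x = -4*x - y - 2
∂u/∂x ≠ ∂v/∂y and ∂u/∂y ≠ -∂v/∂x; the Cauchy-Riemann equations are not satisfied, so f is not analytic.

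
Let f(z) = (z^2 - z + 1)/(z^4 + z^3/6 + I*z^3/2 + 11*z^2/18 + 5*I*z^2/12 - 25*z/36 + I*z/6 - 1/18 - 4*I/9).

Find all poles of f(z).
The singularities of f are the zeros of the denominator. Factoring,
  z^4 + z^3/6 + I*z^3/2 + 11*z^2/18 + 5*I*z^2/12 - 25*z/36 + I*z/6 - 1/18 - 4*I/9 = (z + 1/3 + I/2)*(z - 2/3)*(z + I)*(z + 1/2 - I)
so the candidates are z = -1/3 - I/2, z = 2/3, z = -I, z = -1/2 + I.

Check the numerator P(z) = z^2 - z + 1 at each one:
  P(-1/3 - I/2) = 43/36 + 5*I/6 ≠ 0, so z = -1/3 - I/2 is a (simple) pole.
  P(2/3) = 7/9 ≠ 0, so z = 2/3 is a (simple) pole.
  P(-I) = I ≠ 0, so z = -I is a (simple) pole.
  P(-1/2 + I) = 3/4 - 2*I ≠ 0, so z = -1/2 + I is a (simple) pole.

Poles of f: {-1/2 + I, -1/3 - I/2, -I, 2/3}

Final answer: {-1/2 + I, -1/3 - I/2, -I, 2/3}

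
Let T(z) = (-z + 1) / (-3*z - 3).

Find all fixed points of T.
T(z) = z means -z + 1 = z*(-3*z - 3), i.e.
  -3*z^2 - 2*z - 1 = 0.
Discriminant: (-2)^2 - 4*(-3)*(-1) = -8, so the roots are complex conjugates.
  z = (2 ± I*sqrt(8))/(2*(-3))
Fixed points: {-1/3 - sqrt(2)*I/3, -1/3 + sqrt(2)*I/3}

Final answer: {-1/3 - sqrt(2)*I/3, -1/3 + sqrt(2)*I/3}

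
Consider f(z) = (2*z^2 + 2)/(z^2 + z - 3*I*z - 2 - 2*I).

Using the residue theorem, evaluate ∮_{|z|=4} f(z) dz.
By the residue theorem, ∮_C f(z) dz = 2πi · (sum of the residues of f at the poles inside |z| = 4).

The denominator factors as (z - 2*I)*(z + 1 - I), so the singularities of f are simple poles at z = 2*I, z = -1 + I.
  |2*I|² = 4 < 16 = 4², so this pole is inside the contour.
  |-1 + I|² = 2 < 16 = 4², so this pole is inside the contour.

With P(z) = 2*z^2 + 2 and Q(z) = z^2 + z - 3*I*z - 2 - 2*I, each pole is simple, so Res(f, z₀) = P(z₀)/Q'(z₀) with Q'(z) = 2*z + 1 - 3*I.
  Res(f, 2*I) = P(2*I)/Q'(2*I) = (-6)/(1 + I) = -3 + 3*I
  Res(f, -1 + I) = P(-1 + I)/Q'(-1 + I) = (2 - 4*I)/(-1 - I) = 1 + 3*I

Sum of residues inside C: -2 + 6*I
∮_C f(z) dz = 2πi · (-2 + 6*I) = pi*(-12 - 4*I)

Final answer: pi*(-12 - 4*I)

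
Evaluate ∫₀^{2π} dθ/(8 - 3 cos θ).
Call the integral J. The integrand is 2π-periodic and we integrate over a full period, so shifting θ does not change the value (θ → θ + π flips the sign of the trig term). Hence
  J = ∫₀^{2π} dθ/(8 + 3 cos θ).
Put z = e^{iθ}: then cos θ = (z + 1/z)/2, dθ = dz/(iz), and z runs once counterclockwise around |z| = 1:
  J = ∮_{|z|=1} 1/(8 + 3*(z + 1/z)/2) · dz/(iz) = (2/i) ∮_{|z|=1} dz/(3*z^2 + 16*z + 3).
The roots of 3*z^2 + 16*z + 3 are z = (-8 ± sqrt(8^2 - 3^2))/3, with sqrt(55) = sqrt(55); their product is 1, so only z₊ = -8/3 + sqrt(55)/3 lies inside the unit circle (z₋ = -8/3 - sqrt(55)/3 lies outside).
z₊ is a simple zero of q(z) = 3*z^2 + 16*z + 3, so Res(1/q, z₊) = 1/q'(z₊) with q'(z) = 6*z + 16; and q'(z₊) = 3*(z₊ - z₋) = 2*sqrt(55).
Therefore J = (2/i) · 2πi · 1/(2*sqrt(55)) = 2*pi/(sqrt(55)) = 2*sqrt(55)*pi/55

Final answer: 2*sqrt(55)*pi/55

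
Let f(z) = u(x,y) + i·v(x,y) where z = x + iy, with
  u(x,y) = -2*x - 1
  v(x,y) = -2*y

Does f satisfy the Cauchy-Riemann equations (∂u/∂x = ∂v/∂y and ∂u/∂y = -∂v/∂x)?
∂u/∂x = -2
∂v/∂y = -2
∂u/∂y = 0
∂v/∂x = 0
∂u/∂x = ∂v/∂y and ∂u/∂y = -∂v/∂x hold identically; f is analytic.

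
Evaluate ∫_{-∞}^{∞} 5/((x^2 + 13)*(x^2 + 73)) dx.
Let f(z) = 5/((z^2 + 13)*(z^2 + 73)). The denominator has no real zeros and deg Q - deg P = 4 ≥ 2, so the integral of f over the upper semicircle |z| = R tends to 0 as R → ∞. Closing the contour in the upper half-plane,
  ∫_{-∞}^{∞} f(x) dx = 2πi · Σ Res(f, z_k)  over the poles with Im z_k > 0.

Zeros of the denominator: z^2 + 13 = 0 gives z = ±sqrt(13)*I; z^2 + 73 = 0 gives z = ±sqrt(73)*I.
Upper half-plane: z = sqrt(13)*I, z = sqrt(73)*I (simple).

Each pole is a simple zero of Q(z) = z^4 + 86*z^2 + 949, so Res(f, z₀) = P(z₀)/Q'(z₀) with P(z) = 5, Q'(z) = 4*z^3 + 172*z:
  Res(f, sqrt(13)*I) = (5)/(120*sqrt(13)*I) = -sqrt(13)*I/312
  Res(f, sqrt(73)*I) = (5)/(-120*sqrt(73)*I) = sqrt(73)*I/1752

Sum of residues: I*(-sqrt(13)/312 + sqrt(73)/1752)
∫_{-∞}^{∞} f(x) dx = 2πi · (I*(-sqrt(13)/312 + sqrt(73)/1752)) = pi*(-13*sqrt(73) + 73*sqrt(13))/11388

Final answer: pi*(-13*sqrt(73) + 73*sqrt(13))/11388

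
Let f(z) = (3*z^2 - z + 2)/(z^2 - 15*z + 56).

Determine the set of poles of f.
{7, 8}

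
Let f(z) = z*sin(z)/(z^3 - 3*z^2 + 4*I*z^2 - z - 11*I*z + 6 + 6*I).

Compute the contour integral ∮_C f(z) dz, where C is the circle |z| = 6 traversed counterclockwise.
pi*(10/13 - 2*I/13)*sin(2) + pi*(-2/5 + 4*I/5)*sin(1 - I) + pi*(-42/65 + 24*I/65)*sinh(3)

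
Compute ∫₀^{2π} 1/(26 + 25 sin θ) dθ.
Call the integral J. The integrand is 2π-periodic and we integrate over a full period, so shifting θ does not change the value (θ → θ + π/2 turns sin θ into cos θ). Hence
  J = ∫₀^{2π} dθ/(26 + 25 cos θ).
Put z = e^{iθ}: then cos θ = (z + 1/z)/2, dθ = dz/(iz), and z runs once counterclockwise around |z| = 1:
  J = ∮_{|z|=1} 1/(26 + 25*(z + 1/z)/2) · dz/(iz) = (2/i) ∮_{|z|=1} dz/(25*z^2 + 52*z + 25).
The roots of 25*z^2 + 52*z + 25 are z = (-26 ± sqrt(26^2 - 25^2))/25, with sqrt(51) = sqrt(51); their product is 1, so only z₊ = -26/25 + sqrt(51)/25 lies inside the unit circle (z₋ = -26/25 - sqrt(51)/25 lies outside).
z₊ is a simple zero of q(z) = 25*z^2 + 52*z + 25, so Res(1/q, z₊) = 1/q'(z₊) with q'(z) = 50*z + 52; and q'(z₊) = 25*(z₊ - z₋) = 2*sqrt(51).
Therefore J = (2/i) · 2πi · 1/(2*sqrt(51)) = 2*pi/(sqrt(51)) = 2*sqrt(51)*pi/51

Final answer: 2*sqrt(51)*pi/51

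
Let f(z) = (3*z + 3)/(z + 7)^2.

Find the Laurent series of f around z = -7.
Put w = z - (-7), i.e. z = w - 7. The denominator is w^2, so it suffices to rewrite the numerator in powers of w.

P(z) = 3*z + 3
P(w - 7) = -18 + 3*w

Dividing each term by w^2:
  f = -18/w^2 + 3/w

Substituting back w = z + 7:
  f(z) = -18/(z + 7)^2 + 3/(z + 7)

The series is finite because the numerator is a polynomial; the negative powers form the principal part, and the coefficient of 1/(z + 7) gives Res(f, -7) = 3.

Final answer: -18/(z + 7)^2 + 3/(z + 7)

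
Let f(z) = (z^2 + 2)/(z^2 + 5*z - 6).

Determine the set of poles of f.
The singularities of f are the zeros of the denominator. Factoring,
  z^2 + 5*z - 6 = (z - 1)*(z + 6)
so the candidates are z = 1, z = -6.

Check the numerator P(z) = z^2 + 2 at each one:
  P(1) = 3 ≠ 0, so z = 1 is a (simple) pole.
  P(-6) = 38 ≠ 0, so z = -6 is a (simple) pole.

Poles of f: {-6, 1}

Final answer: {-6, 1}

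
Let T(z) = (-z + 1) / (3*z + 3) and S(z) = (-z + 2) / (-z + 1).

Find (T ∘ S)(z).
1/(6*z - 9)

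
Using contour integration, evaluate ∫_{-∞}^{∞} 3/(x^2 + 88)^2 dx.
Let f(z) = 3/(z^2 + 88)^2. The denominator has no real zeros and deg Q - deg P = 4 ≥ 2, so the integral of f over the upper semicircle |z| = R tends to 0 as R → ∞. Closing the contour in the upper half-plane,
  ∫_{-∞}^{∞} f(x) dx = 2πi · Σ Res(f, z_k)  over the poles with Im z_k > 0.

Zeros of the denominator: z^2 + 88 = 0 gives z = ±2*sqrt(22)*I.
Upper half-plane: z = 2*sqrt(22)*I (a pole of order 2).

Write f(z) = g(z)/(z - 2*sqrt(22)*I)^2 with g(z) = 3/(z + 2*sqrt(22)*I)^2. For a double pole, Res(f, z₀) = g'(z₀):
  g'(z) = -6/(z + 2*sqrt(22)*I)^3
  Res(f, 2*sqrt(22)*I) = g'(2*sqrt(22)*I) = -3*sqrt(22)*I/15488

∫_{-∞}^{∞} f(x) dx = 2πi · (-3*sqrt(22)*I/15488) = 3*sqrt(22)*pi/7744

Final answer: 3*sqrt(22)*pi/7744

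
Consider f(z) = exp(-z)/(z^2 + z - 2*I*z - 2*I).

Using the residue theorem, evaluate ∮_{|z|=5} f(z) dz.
By the residue theorem, ∮_C f(z) dz = 2πi · (sum of the residues of f at the poles inside |z| = 5).

The denominator factors as (z - 2*I)*(z + 1), so the singularities of f are simple poles at z = 2*I, z = -1.
  |2*I|² = 4 < 25 = 5², so this pole is inside the contour.
  |-1|² = 1 < 25 = 5², so this pole is inside the contour.

With P(z) = exp(-z) and Q(z) = z^2 + z - 2*I*z - 2*I, each pole is simple, so Res(f, z₀) = P(z₀)/Q'(z₀) with Q'(z) = 2*z + 1 - 2*I.
  Res(f, 2*I) = P(2*I)/Q'(2*I) = (exp(-2*I))/(1 + 2*I) = (1/5 - 2*I/5)*exp(-2*I)
  Res(f, -1) = P(-1)/Q'(-1) = (exp(1))/(-1 - 2*I) = exp(1)*(-1/5 + 2*I/5)

Sum of residues inside C: (1/5 - 2*I/5)*exp(-2*I) + exp(1)*(-1/5 + 2*I/5)
∮_C f(z) dz = 2πi · ((1/5 - 2*I/5)*exp(-2*I) + exp(1)*(-1/5 + 2*I/5)) = exp(1)*pi*(-4/5 - 2*I/5) + pi*(4/5 + 2*I/5)*exp(-2*I)

Final answer: exp(1)*pi*(-4/5 - 2*I/5) + pi*(4/5 + 2*I/5)*exp(-2*I)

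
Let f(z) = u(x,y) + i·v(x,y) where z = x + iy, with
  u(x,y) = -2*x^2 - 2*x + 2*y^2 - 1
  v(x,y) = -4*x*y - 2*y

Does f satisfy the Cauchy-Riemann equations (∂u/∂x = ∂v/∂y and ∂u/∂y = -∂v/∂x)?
∂u/∂x = -4*x - 2
∂v/∂y = -4*x - 2
∂u/∂y = 4*y
∂v/∂x = -4*y
∂u/∂x = ∂v/∂y and ∂u/∂y = -∂v/∂x hold identically; f is analytic.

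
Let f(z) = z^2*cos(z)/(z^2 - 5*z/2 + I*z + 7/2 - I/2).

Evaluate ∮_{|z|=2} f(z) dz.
By the residue theorem, ∮_C f(z) dz = 2πi · (sum of the residues of f at the poles inside |z| = 2).

The denominator factors as (z - 1 - I)*(z - 3/2 + 2*I), so the singularities of f are simple poles at z = 1 + I, z = 3/2 - 2*I.
  |1 + I|² = 2 < 4 = 2², so this pole is inside the contour.
  |3/2 - 2*I|² = 25/4 > 4 = 2², so this pole is outside the contour.

With P(z) = z^2*cos(z) and Q(z) = z^2 - 5*z/2 + I*z + 7/2 - I/2, each pole is simple, so Res(f, z₀) = P(z₀)/Q'(z₀) with Q'(z) = 2*z - 5/2 + I.
  Res(f, 1 + I) = P(1 + I)/Q'(1 + I) = (2*I*cos(1 + I))/(-1/2 + 3*I) = (24/37 - 4*I/37)*cos(1 + I)

∮_C f(z) dz = 2πi · ((24/37 - 4*I/37)*cos(1 + I)) = pi*(8/37 + 48*I/37)*cos(1 + I)

Final answer: pi*(8/37 + 48*I/37)*cos(1 + I)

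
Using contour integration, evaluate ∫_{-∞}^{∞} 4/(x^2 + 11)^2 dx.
Let f(z) = 4/(z^2 + 11)^2. The denominator has no real zeros and deg Q - deg P = 4 ≥ 2, so the integral of f over the upper semicircle |z| = R tends to 0 as R → ∞. Closing the contour in the upper half-plane,
  ∫_{-∞}^{∞} f(x) dx = 2πi · Σ Res(f, z_k)  over the poles with Im z_k > 0.

Zeros of the denominator: z^2 + 11 = 0 gives z = ±sqrt(11)*I.
Upper half-plane: z = sqrt(11)*I (a pole of order 2).

Write f(z) = g(z)/(z - sqrt(11)*I)^2 with g(z) = 4/(z + sqrt(11)*I)^2. For a double pole, Res(f, z₀) = g'(z₀):
  g'(z) = -8/(z + sqrt(11)*I)^3
  Res(f, sqrt(11)*I) = g'(sqrt(11)*I) = -sqrt(11)*I/121

∫_{-∞}^{∞} f(x) dx = 2πi · (-sqrt(11)*I/121) = 2*sqrt(11)*pi/121

Final answer: 2*sqrt(11)*pi/121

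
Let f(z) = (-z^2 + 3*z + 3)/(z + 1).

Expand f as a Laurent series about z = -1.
Put w = z - (-1), i.e. z = w - 1. The denominator is w, so it suffices to rewrite the numerator in powers of w.

P(z) = -z^2 + 3*z + 3
P(w - 1) = -1 + 5*w - w^2

Dividing each term by w:
  f = -1/w + 5 - w

Substituting back w = z + 1:
  f(z) = -1/(z + 1) + 5 - (z + 1)

The series is finite because the numerator is a polynomial; the negative powers form the principal part, and the coefficient of 1/(z + 1) gives Res(f, -1) = -1.

Final answer: -1/(z + 1) + 5 - (z + 1)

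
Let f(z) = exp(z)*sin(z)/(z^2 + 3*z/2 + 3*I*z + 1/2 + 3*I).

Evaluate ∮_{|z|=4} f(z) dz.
By the residue theorem, ∮_C f(z) dz = 2πi · (sum of the residues of f at the poles inside |z| = 4).

The denominator factors as (z + 1)*(z + 1/2 + 3*I), so the singularities of f are simple poles at z = -1, z = -1/2 - 3*I.
  |-1|² = 1 < 16 = 4², so this pole is inside the contour.
  |-1/2 - 3*I|² = 37/4 < 16 = 4², so this pole is inside the contour.

With P(z) = exp(z)*sin(z) and Q(z) = z^2 + 3*z/2 + 3*I*z + 1/2 + 3*I, each pole is simple, so Res(f, z₀) = P(z₀)/Q'(z₀) with Q'(z) = 2*z + 3/2 + 3*I.
  Res(f, -1) = P(-1)/Q'(-1) = (-exp(-1)*sin(1))/(-1/2 + 3*I) = (2/37 + 12*I/37)*exp(-1)*sin(1)
  Res(f, -1/2 - 3*I) = P(-1/2 - 3*I)/Q'(-1/2 - 3*I) = (-exp(-1/2 - 3*I)*sin(1/2 + 3*I))/(1/2 - 3*I) = (-2/37 - 12*I/37)*exp(-1/2 - 3*I)*sin(1/2 + 3*I)

Sum of residues inside C: (2/37 + 12*I/37)*exp(-1)*sin(1) + (-2/37 - 12*I/37)*exp(-1/2 - 3*I)*sin(1/2 + 3*I)
∮_C f(z) dz = 2πi · ((2/37 + 12*I/37)*exp(-1)*sin(1) + (-2/37 - 12*I/37)*exp(-1/2 - 3*I)*sin(1/2 + 3*I)) = pi*(24/37 - 4*I/37)*exp(-1/2 - 3*I)*sin(1/2 + 3*I) + pi*(-24/37 + 4*I/37)*exp(-1)*sin(1)

Final answer: pi*(24/37 - 4*I/37)*exp(-1/2 - 3*I)*sin(1/2 + 3*I) + pi*(-24/37 + 4*I/37)*exp(-1)*sin(1)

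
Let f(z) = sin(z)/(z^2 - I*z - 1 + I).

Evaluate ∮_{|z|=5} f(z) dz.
pi*(-2/5 + 4*I/5)*sin(1) + pi*(-2/5 + 4*I/5)*sin(1 - I)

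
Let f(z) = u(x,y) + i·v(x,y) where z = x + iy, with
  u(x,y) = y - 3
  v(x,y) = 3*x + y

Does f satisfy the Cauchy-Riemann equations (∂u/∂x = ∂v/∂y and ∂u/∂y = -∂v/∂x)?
∂u/∂x = 0
∂v/∂y = 1
∂u/∂y = 1
∂v/∂x = 3
∂u/∂x ≠ ∂v/∂y and ∂u/∂y ≠ -∂v/∂x; the Cauchy-Riemann equations are not satisfied, so f is not analytic.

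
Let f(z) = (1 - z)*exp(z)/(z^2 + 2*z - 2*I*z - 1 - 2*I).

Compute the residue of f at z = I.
Write f(z) = P(z)/Q(z) with P(z) = (1 - z)*exp(z) and Q(z) = z^2 + 2*z - 2*I*z - 1 - 2*I.
The denominator factors as Q(z) = (z - I)*(z + 2 - I), so z = I is a simple zero of Q and P is analytic there; z = I is therefore a simple pole and
  Res(f, z₀) = P(z₀)/Q'(z₀).

Q'(z) = 2*z + 2 - 2*I, so Q'(I) = 2.
P(I) = (1 - I)*exp(I).

Res(f, I) = ((1 - I)*exp(I))/(2) = (1/2 - I/2)*exp(I)

Final answer: (1/2 - I/2)*exp(I)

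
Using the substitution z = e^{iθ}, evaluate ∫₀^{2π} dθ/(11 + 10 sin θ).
Call the integral J. The integrand is 2π-periodic and we integrate over a full period, so shifting θ does not change the value (θ → θ + π/2 turns sin θ into cos θ). Hence
  J = ∫₀^{2π} dθ/(11 + 10 cos θ).
Put z = e^{iθ}: then cos θ = (z + 1/z)/2, dθ = dz/(iz), and z runs once counterclockwise around |z| = 1:
  J = ∮_{|z|=1} 1/(11 + 10*(z + 1/z)/2) · dz/(iz) = (2/i) ∮_{|z|=1} dz/(10*z^2 + 22*z + 10).
The roots of 10*z^2 + 22*z + 10 are z = (-11 ± sqrt(11^2 - 10^2))/10, with sqrt(21) = sqrt(21); their product is 1, so only z₊ = -11/10 + sqrt(21)/10 lies inside the unit circle (z₋ = -11/10 - sqrt(21)/10 lies outside).
z₊ is a simple zero of q(z) = 10*z^2 + 22*z + 10, so Res(1/q, z₊) = 1/q'(z₊) with q'(z) = 20*z + 22; and q'(z₊) = 10*(z₊ - z₋) = 2*sqrt(21).
Therefore J = (2/i) · 2πi · 1/(2*sqrt(21)) = 2*pi/(sqrt(21)) = 2*sqrt(21)*pi/21

Final answer: 2*sqrt(21)*pi/21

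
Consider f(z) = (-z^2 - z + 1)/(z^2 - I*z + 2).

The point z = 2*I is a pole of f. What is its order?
1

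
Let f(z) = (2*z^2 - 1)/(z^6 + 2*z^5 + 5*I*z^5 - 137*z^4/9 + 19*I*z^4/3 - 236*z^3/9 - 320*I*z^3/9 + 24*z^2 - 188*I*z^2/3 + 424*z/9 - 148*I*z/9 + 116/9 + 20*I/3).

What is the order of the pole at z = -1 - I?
4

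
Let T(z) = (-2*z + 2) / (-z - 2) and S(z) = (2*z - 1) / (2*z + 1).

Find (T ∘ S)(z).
(T ∘ S)(z) = T(S(z)) = ((-2)*S(z) + (2))/((-1)*S(z) + (-2)). Multiply numerator and denominator by 2*z + 1:
  numerator:   (-2)*(2*z - 1) + (2)*(2*z + 1) = 4
  denominator: (-1)*(2*z - 1) + (-2)*(2*z + 1) = -6*z - 1
(T ∘ S)(z) = 4/(-6*z - 1) = -4/(6*z + 1)

Final answer: -4/(6*z + 1)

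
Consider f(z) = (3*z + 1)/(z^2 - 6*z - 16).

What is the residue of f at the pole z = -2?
Write f(z) = P(z)/Q(z) with P(z) = 3*z + 1 and Q(z) = z^2 - 6*z - 16.
The denominator factors as Q(z) = (z - 8)*(z + 2), so z = -2 is a simple zero of Q and P is analytic there; z = -2 is therefore a simple pole and
  Res(f, z₀) = P(z₀)/Q'(z₀).

Q'(z) = 2*z - 6, so Q'(-2) = -10.
P(-2) = -5.

Res(f, -2) = (-5)/(-10) = 1/2

Final answer: 1/2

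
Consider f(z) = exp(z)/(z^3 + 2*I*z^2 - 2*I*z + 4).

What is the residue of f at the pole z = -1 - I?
exp(-1 - I)/4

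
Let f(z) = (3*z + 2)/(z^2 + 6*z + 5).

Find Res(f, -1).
Write f(z) = P(z)/Q(z) with P(z) = 3*z + 2 and Q(z) = z^2 + 6*z + 5.
The denominator factors as Q(z) = (z + 5)*(z + 1), so z = -1 is a simple zero of Q and P is analytic there; z = -1 is therefore a simple pole and
  Res(f, z₀) = P(z₀)/Q'(z₀).

Q'(z) = 2*z + 6, so Q'(-1) = 4.
P(-1) = -1.

Res(f, -1) = (-1)/(4) = -1/4

Final answer: -1/4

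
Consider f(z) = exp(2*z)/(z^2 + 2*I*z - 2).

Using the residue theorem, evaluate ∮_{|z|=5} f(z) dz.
By the residue theorem, ∮_C f(z) dz = 2πi · (sum of the residues of f at the poles inside |z| = 5).

The denominator factors as (z + 1 + I)*(z - 1 + I), so the singularities of f are simple poles at z = -1 - I, z = 1 - I.
  |-1 - I|² = 2 < 25 = 5², so this pole is inside the contour.
  |1 - I|² = 2 < 25 = 5², so this pole is inside the contour.

With P(z) = exp(2*z) and Q(z) = z^2 + 2*I*z - 2, each pole is simple, so Res(f, z₀) = P(z₀)/Q'(z₀) with Q'(z) = 2*z + 2*I.
  Res(f, -1 - I) = P(-1 - I)/Q'(-1 - I) = (exp(-2 - 2*I))/(-2) = -exp(-2 - 2*I)/2
  Res(f, 1 - I) = P(1 - I)/Q'(1 - I) = (exp(2 - 2*I))/(2) = exp(2 - 2*I)/2

Sum of residues inside C: exp(2 - 2*I)/2 - exp(-2 - 2*I)/2
∮_C f(z) dz = 2πi · (exp(2 - 2*I)/2 - exp(-2 - 2*I)/2) = I*pi*exp(2 - 2*I) - I*pi*exp(-2 - 2*I)

Final answer: I*pi*exp(2 - 2*I) - I*pi*exp(-2 - 2*I)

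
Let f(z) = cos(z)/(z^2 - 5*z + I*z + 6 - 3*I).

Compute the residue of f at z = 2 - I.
Write f(z) = P(z)/Q(z) with P(z) = cos(z) and Q(z) = z^2 - 5*z + I*z + 6 - 3*I.
The denominator factors as Q(z) = (z - 3)*(z - 2 + I), so z = 2 - I is a simple zero of Q and P is analytic there; z = 2 - I is therefore a simple pole and
  Res(f, z₀) = P(z₀)/Q'(z₀).

Q'(z) = 2*z - 5 + I, so Q'(2 - I) = -1 - I.
P(2 - I) = cos(2 - I).

Res(f, 2 - I) = (cos(2 - I))/(-1 - I) = (-1/2 + I/2)*cos(2 - I)

Final answer: (-1/2 + I/2)*cos(2 - I)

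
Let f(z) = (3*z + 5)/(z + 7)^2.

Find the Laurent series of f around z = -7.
Put w = z - (-7), i.e. z = w - 7. The denominator is w^2, so it suffices to rewrite the numerator in powers of w.

P(z) = 3*z + 5
P(w - 7) = -16 + 3*w

Dividing each term by w^2:
  f = -16/w^2 + 3/w

Substituting back w = z + 7:
  f(z) = -16/(z + 7)^2 + 3/(z + 7)

The series is finite because the numerator is a polynomial; the negative powers form the principal part, and the coefficient of 1/(z + 7) gives Res(f, -7) = 3.

Final answer: -16/(z + 7)^2 + 3/(z + 7)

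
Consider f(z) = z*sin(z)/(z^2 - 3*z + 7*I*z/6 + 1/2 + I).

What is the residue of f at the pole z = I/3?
(36/445 + 22*I/445)*sinh(1/3)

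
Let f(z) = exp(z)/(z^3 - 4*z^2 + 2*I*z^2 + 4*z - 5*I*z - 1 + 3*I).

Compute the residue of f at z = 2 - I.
(1/2 + I/2)*exp(2 - I)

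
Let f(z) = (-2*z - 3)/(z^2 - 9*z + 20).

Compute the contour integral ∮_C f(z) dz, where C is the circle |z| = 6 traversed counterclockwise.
-4*I*pi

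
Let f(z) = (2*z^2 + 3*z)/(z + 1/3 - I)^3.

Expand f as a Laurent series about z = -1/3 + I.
Put w = z - (-1/3 + I), i.e. z = w - 1/3 + I. The denominator is w^3, so it suffices to rewrite the numerator in powers of w.

P(z) = 2*z^2 + 3*z
P(w - 1/3 + I) = -25/9 + 5*I/3 + (5/3 + 4*I)*w + 2*w^2

Dividing each term by w^3:
  f = (-25/9 + 5*I/3)/w^3 + (5/3 + 4*I)/w^2 + 2/w

Substituting back w = z + 1/3 - I:
  f(z) = (-25/9 + 5*I/3)/(z + 1/3 - I)^3 + (5/3 + 4*I)/(z + 1/3 - I)^2 + 2/(z + 1/3 - I)

The series is finite because the numerator is a polynomial; the negative powers form the principal part, and the coefficient of 1/(z + 1/3 - I) gives Res(f, -1/3 + I) = 2.

Final answer: (-25/9 + 5*I/3)/(z + 1/3 - I)^3 + (5/3 + 4*I)/(z + 1/3 - I)^2 + 2/(z + 1/3 - I)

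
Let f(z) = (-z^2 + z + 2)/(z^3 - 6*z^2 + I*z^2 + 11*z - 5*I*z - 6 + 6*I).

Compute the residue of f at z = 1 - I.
Write f(z) = P(z)/Q(z) with P(z) = -z^2 + z + 2 and Q(z) = z^3 - 6*z^2 + I*z^2 + 11*z - 5*I*z - 6 + 6*I.
The denominator factors as Q(z) = (z - 2)*(z - 1 + I)*(z - 3), so z = 1 - I is a simple zero of Q and P is analytic there; z = 1 - I is therefore a simple pole and
  Res(f, z₀) = P(z₀)/Q'(z₀).

Q'(z) = 3*z^2 - 12*z + 2*I*z + 11 - 5*I, so Q'(1 - I) = 1 + 3*I.
P(1 - I) = 3 + I.

Res(f, 1 - I) = (3 + I)/(1 + 3*I) = 3/5 - 4*I/5

Final answer: 3/5 - 4*I/5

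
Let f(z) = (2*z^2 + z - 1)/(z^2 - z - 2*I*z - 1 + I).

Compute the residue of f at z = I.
3 - I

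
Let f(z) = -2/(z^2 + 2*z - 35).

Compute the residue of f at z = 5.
-1/6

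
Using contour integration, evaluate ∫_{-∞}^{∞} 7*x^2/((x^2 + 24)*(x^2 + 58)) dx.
Let f(z) = 7*z^2/((z^2 + 24)*(z^2 + 58)). The denominator has no real zeros and deg Q - deg P = 2 ≥ 2, so the integral of f over the upper semicircle |z| = R tends to 0 as R → ∞. Closing the contour in the upper half-plane,
  ∫_{-∞}^{∞} f(x) dx = 2πi · Σ Res(f, z_k)  over the poles with Im z_k > 0.

Zeros of the denominator: z^2 + 58 = 0 gives z = ±sqrt(58)*I; z^2 + 24 = 0 gives z = ±2*sqrt(6)*I.
Upper half-plane: z = sqrt(58)*I, z = 2*sqrt(6)*I (simple).

Each pole is a simple zero of Q(z) = z^4 + 82*z^2 + 1392, so Res(f, z₀) = P(z₀)/Q'(z₀) with P(z) = 7*z^2, Q'(z) = 4*z^3 + 164*z:
  Res(f, sqrt(58)*I) = (-406)/(-68*sqrt(58)*I) = -7*sqrt(58)*I/68
  Res(f, 2*sqrt(6)*I) = (-168)/(136*sqrt(6)*I) = 7*sqrt(6)*I/34

Sum of residues: 7*I*(-sqrt(58) + 2*sqrt(6))/68
∫_{-∞}^{∞} f(x) dx = 2πi · (7*I*(-sqrt(58) + 2*sqrt(6))/68) = 7*pi*(-2*sqrt(6) + sqrt(58))/34

Final answer: 7*pi*(-2*sqrt(6) + sqrt(58))/34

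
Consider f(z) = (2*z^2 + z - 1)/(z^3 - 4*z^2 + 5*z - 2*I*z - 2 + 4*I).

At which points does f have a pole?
The singularities of f are the zeros of the denominator. Factoring,
  z^3 - 4*z^2 + 5*z - 2*I*z - 2 + 4*I = (z - 2)*(z - 2 - I)*(z + I)
so the candidates are z = 2, z = 2 + I, z = -I.

Check the numerator P(z) = 2*z^2 + z - 1 at each one:
  P(2) = 9 ≠ 0, so z = 2 is a (simple) pole.
  P(2 + I) = 7 + 9*I ≠ 0, so z = 2 + I is a (simple) pole.
  P(-I) = -3 - I ≠ 0, so z = -I is a (simple) pole.

Poles of f: {-I, 2, 2 + I}

Final answer: {-I, 2, 2 + I}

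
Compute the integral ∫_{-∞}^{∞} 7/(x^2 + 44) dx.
Let f(z) = 7/(z^2 + 44). The denominator has no real zeros and deg Q - deg P = 2 ≥ 2, so the integral of f over the upper semicircle |z| = R tends to 0 as R → ∞. Closing the contour in the upper half-plane,
  ∫_{-∞}^{∞} f(x) dx = 2πi · Σ Res(f, z_k)  over the poles with Im z_k > 0.

Zeros of the denominator: z^2 + 44 = 0 gives z = ±2*sqrt(11)*I.
Upper half-plane: z = 2*sqrt(11)*I (simple).

Each pole is a simple zero of Q(z) = z^2 + 44, so Res(f, z₀) = P(z₀)/Q'(z₀) with P(z) = 7, Q'(z) = 2*z:
  Res(f, 2*sqrt(11)*I) = (7)/(4*sqrt(11)*I) = -7*sqrt(11)*I/44

∫_{-∞}^{∞} f(x) dx = 2πi · (-7*sqrt(11)*I/44) = 7*sqrt(11)*pi/22

Final answer: 7*sqrt(11)*pi/22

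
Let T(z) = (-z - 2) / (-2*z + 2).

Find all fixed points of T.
{-1/2, 2}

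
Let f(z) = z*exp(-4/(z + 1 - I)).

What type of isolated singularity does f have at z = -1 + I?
Let u = z + 1 - I. Then
  e^(-4/u) = Σ_{k≥0} (-4)^k/(k!·u^k) = 1 - 4/u + 8/u^2 - 32/(3*u^3) + ...
which has infinitely many negative powers of u, so exp(-4/(z + 1 - I)) has an essential singularity at z = -1 + I.
The extra factor z is a nonzero polynomial; if the product had at most a pole at z = -1 + I, dividing by that polynomial would leave exp(-4/(z + 1 - I)) with at most a pole too — contradiction. (Equivalently, the product's Laurent series still has infinitely many negative powers.)
So the singularity is essential.

Final answer: essential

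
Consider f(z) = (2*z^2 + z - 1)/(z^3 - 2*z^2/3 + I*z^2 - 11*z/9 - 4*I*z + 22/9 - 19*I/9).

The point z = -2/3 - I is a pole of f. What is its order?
2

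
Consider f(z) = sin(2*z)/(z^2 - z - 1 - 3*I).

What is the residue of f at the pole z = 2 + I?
Write f(z) = P(z)/Q(z) with P(z) = sin(2*z) and Q(z) = z^2 - z - 1 - 3*I.
The denominator factors as Q(z) = (z - 2 - I)*(z + 1 + I), so z = 2 + I is a simple zero of Q and P is analytic there; z = 2 + I is therefore a simple pole and
  Res(f, z₀) = P(z₀)/Q'(z₀).

Q'(z) = 2*z - 1, so Q'(2 + I) = 3 + 2*I.
P(2 + I) = sin(4 + 2*I).

Res(f, 2 + I) = (sin(4 + 2*I))/(3 + 2*I) = (3/13 - 2*I/13)*sin(4 + 2*I)

Final answer: (3/13 - 2*I/13)*sin(4 + 2*I)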